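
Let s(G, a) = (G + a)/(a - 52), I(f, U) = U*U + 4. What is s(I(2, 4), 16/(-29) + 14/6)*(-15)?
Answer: 28425/4369 ≈ 6.5061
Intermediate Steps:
I(f, U) = 4 + U**2 (I(f, U) = U**2 + 4 = 4 + U**2)
s(G, a) = (G + a)/(-52 + a)
s(I(2, 4), 16/(-29) + 14/6)*(-15) = (((4 + 4**2) + (16/(-29) + 14/6))/(-52 + (16/(-29) + 14/6)))*(-15) = (((4 + 16) + (16*(-1/29) + 14*(1/6)))/(-52 + (16*(-1/29) + 14*(1/6))))*(-15) = ((20 + (-16/29 + 7/3))/(-52 + (-16/29 + 7/3)))*(-15) = ((20 + 155/87)/(-52 + 155/87))*(-15) = ((1895/87)/(-4369/87))*(-15) = -87/4369*1895/87*(-15) = -1895/4369*(-15) = 28425/4369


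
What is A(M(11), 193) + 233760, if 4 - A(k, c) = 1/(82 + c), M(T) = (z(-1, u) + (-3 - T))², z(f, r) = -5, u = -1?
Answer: 64285099/275 ≈ 2.3376e+5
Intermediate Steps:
M(T) = (-8 - T)² (M(T) = (-5 + (-3 - T))² = (-8 - T)²)
A(k, c) = 4 - 1/(82 + c)
A(M(11), 193) + 233760 = (327 + 4*193)/(82 + 193) + 233760 = (327 + 772)/275 + 233760 = (1/275)*1099 + 233760 = 1099/275 + 233760 = 64285099/275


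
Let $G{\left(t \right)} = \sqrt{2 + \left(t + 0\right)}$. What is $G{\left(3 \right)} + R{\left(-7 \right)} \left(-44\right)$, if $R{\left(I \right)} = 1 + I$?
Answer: $264 + \sqrt{5} \approx 266.24$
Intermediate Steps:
$G{\left(t \right)} = \sqrt{2 + t}$
$G{\left(3 \right)} + R{\left(-7 \right)} \left(-44\right) = \sqrt{2 + 3} + \left(1 - 7\right) \left(-44\right) = \sqrt{5} - -264 = \sqrt{5} + 264 = 264 + \sqrt{5}$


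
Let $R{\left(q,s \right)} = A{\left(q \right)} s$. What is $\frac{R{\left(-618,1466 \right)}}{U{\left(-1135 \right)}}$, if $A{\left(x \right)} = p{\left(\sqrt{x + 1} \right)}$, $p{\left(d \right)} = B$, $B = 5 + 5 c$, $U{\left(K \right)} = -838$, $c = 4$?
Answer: $- \frac{18325}{419} \approx -43.735$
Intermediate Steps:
$B = 25$ ($B = 5 + 5 \cdot 4 = 5 + 20 = 25$)
$p{\left(d \right)} = 25$
$A{\left(x \right)} = 25$
$R{\left(q,s \right)} = 25 s$
$\frac{R{\left(-618,1466 \right)}}{U{\left(-1135 \right)}} = \frac{25 \cdot 1466}{-838} = 36650 \left(- \frac{1}{838}\right) = - \frac{18325}{419}$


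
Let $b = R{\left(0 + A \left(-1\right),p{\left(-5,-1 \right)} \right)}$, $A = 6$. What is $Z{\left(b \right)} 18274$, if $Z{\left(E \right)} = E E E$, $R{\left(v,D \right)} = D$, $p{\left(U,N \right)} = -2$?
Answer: $-146192$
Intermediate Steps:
$b = -2$
$Z{\left(E \right)} = E^{3}$ ($Z{\left(E \right)} = E^{2} E = E^{3}$)
$Z{\left(b \right)} 18274 = \left(-2\right)^{3} \cdot 18274 = \left(-8\right) 18274 = -146192$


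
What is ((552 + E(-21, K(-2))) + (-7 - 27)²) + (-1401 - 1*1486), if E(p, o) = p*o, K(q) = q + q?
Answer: -1095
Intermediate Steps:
K(q) = 2*q
E(p, o) = o*p
((552 + E(-21, K(-2))) + (-7 - 27)²) + (-1401 - 1*1486) = ((552 + (2*(-2))*(-21)) + (-7 - 27)²) + (-1401 - 1*1486) = ((552 - 4*(-21)) + (-34)²) + (-1401 - 1486) = ((552 + 84) + 1156) - 2887 = (636 + 1156) - 2887 = 1792 - 2887 = -1095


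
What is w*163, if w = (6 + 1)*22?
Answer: 25102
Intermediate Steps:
w = 154 (w = 7*22 = 154)
w*163 = 154*163 = 25102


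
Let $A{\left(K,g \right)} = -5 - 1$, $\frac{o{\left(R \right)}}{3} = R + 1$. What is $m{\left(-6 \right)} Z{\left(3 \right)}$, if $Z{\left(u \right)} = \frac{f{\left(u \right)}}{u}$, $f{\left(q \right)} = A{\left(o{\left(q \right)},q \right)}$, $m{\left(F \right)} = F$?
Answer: $12$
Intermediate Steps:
$o{\left(R \right)} = 3 + 3 R$ ($o{\left(R \right)} = 3 \left(R + 1\right) = 3 \left(1 + R\right) = 3 + 3 R$)
$A{\left(K,g \right)} = -6$ ($A{\left(K,g \right)} = -5 - 1 = -6$)
$f{\left(q \right)} = -6$
$Z{\left(u \right)} = - \frac{6}{u}$
$m{\left(-6 \right)} Z{\left(3 \right)} = - 6 \left(- \frac{6}{3}\right) = - 6 \left(\left(-6\right) \frac{1}{3}\right) = \left(-6\right) \left(-2\right) = 12$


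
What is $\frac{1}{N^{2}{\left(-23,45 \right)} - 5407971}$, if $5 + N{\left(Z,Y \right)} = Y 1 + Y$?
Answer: $- \frac{1}{5400746} \approx -1.8516 \cdot 10^{-7}$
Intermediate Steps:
$N{\left(Z,Y \right)} = -5 + 2 Y$ ($N{\left(Z,Y \right)} = -5 + \left(Y 1 + Y\right) = -5 + \left(Y + Y\right) = -5 + 2 Y$)
$\frac{1}{N^{2}{\left(-23,45 \right)} - 5407971} = \frac{1}{\left(-5 + 2 \cdot 45\right)^{2} - 5407971} = \frac{1}{\left(-5 + 90\right)^{2} - 5407971} = \frac{1}{85^{2} - 5407971} = \frac{1}{7225 - 5407971} = \frac{1}{-5400746} = - \frac{1}{5400746}$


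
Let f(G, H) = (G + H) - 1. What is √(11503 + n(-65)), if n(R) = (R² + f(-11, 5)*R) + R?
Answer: √16118 ≈ 126.96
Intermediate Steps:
f(G, H) = -1 + G + H
n(R) = R² - 6*R (n(R) = (R² + (-1 - 11 + 5)*R) + R = (R² - 7*R) + R = R² - 6*R)
√(11503 + n(-65)) = √(11503 - 65*(-6 - 65)) = √(11503 - 65*(-71)) = √(11503 + 4615) = √16118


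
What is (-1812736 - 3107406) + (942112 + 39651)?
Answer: -3938379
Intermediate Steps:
(-1812736 - 3107406) + (942112 + 39651) = -4920142 + 981763 = -3938379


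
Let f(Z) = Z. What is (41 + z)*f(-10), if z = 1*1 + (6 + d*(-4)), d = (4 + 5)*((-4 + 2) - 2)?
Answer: -1920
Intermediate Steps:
d = -36 (d = 9*(-2 - 2) = 9*(-4) = -36)
z = 151 (z = 1*1 + (6 - 36*(-4)) = 1 + (6 + 144) = 1 + 150 = 151)
(41 + z)*f(-10) = (41 + 151)*(-10) = 192*(-10) = -1920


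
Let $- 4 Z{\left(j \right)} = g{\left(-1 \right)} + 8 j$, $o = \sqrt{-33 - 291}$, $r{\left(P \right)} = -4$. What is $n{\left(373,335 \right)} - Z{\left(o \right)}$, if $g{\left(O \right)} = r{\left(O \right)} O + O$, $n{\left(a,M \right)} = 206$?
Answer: $\frac{827}{4} + 36 i \approx 206.75 + 36.0 i$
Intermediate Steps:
$g{\left(O \right)} = - 3 O$ ($g{\left(O \right)} = - 4 O + O = - 3 O$)
$o = 18 i$ ($o = \sqrt{-324} = 18 i \approx 18.0 i$)
$Z{\left(j \right)} = - \frac{3}{4} - 2 j$ ($Z{\left(j \right)} = - \frac{\left(-3\right) \left(-1\right) + 8 j}{4} = - \frac{3 + 8 j}{4} = - \frac{3}{4} - 2 j$)
$n{\left(373,335 \right)} - Z{\left(o \right)} = 206 - \left(- \frac{3}{4} - 2 \cdot 18 i\right) = 206 - \left(- \frac{3}{4} - 36 i\right) = 206 + \left(\frac{3}{4} + 36 i\right) = \frac{827}{4} + 36 i$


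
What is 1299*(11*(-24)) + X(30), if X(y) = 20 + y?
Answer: -342886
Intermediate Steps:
1299*(11*(-24)) + X(30) = 1299*(11*(-24)) + (20 + 30) = 1299*(-264) + 50 = -342936 + 50 = -342886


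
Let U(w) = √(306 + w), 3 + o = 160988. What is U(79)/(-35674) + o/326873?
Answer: 160985/326873 - √385/35674 ≈ 0.49195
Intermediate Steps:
o = 160985 (o = -3 + 160988 = 160985)
U(79)/(-35674) + o/326873 = √(306 + 79)/(-35674) + 160985/326873 = √385*(-1/35674) + 160985*(1/326873) = -√385/35674 + 160985/326873 = 160985/326873 - √385/35674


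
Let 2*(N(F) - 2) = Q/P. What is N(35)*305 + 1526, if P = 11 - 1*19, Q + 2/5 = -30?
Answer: 5431/2 ≈ 2715.5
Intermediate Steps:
Q = -152/5 (Q = -2/5 - 30 = -152/5 ≈ -30.400)
P = -8 (P = 11 - 19 = -8)
N(F) = 39/10 (N(F) = 2 + (-152/5/(-8))/2 = 2 + (-152/5*(-1/8))/2 = 2 + (1/2)*(19/5) = 2 + 19/10 = 39/10)
N(35)*305 + 1526 = (39/10)*305 + 1526 = 2379/2 + 1526 = 5431/2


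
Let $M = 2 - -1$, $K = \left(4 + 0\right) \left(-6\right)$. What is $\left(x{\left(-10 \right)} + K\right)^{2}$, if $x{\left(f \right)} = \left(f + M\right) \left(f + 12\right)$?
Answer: $1444$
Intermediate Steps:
$K = -24$ ($K = 4 \left(-6\right) = -24$)
$M = 3$ ($M = 2 + 1 = 3$)
$x{\left(f \right)} = \left(3 + f\right) \left(12 + f\right)$ ($x{\left(f \right)} = \left(f + 3\right) \left(f + 12\right) = \left(3 + f\right) \left(12 + f\right)$)
$\left(x{\left(-10 \right)} + K\right)^{2} = \left(\left(36 + \left(-10\right)^{2} + 15 \left(-10\right)\right) - 24\right)^{2} = \left(\left(36 + 100 - 150\right) - 24\right)^{2} = \left(-14 - 24\right)^{2} = \left(-38\right)^{2} = 1444$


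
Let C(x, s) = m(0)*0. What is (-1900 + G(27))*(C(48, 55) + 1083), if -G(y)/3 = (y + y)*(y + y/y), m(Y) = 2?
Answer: -6970188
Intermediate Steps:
G(y) = -6*y*(1 + y) (G(y) = -3*(y + y)*(y + y/y) = -3*2*y*(y + 1) = -3*2*y*(1 + y) = -6*y*(1 + y))
C(x, s) = 0 (C(x, s) = 2*0 = 0)
(-1900 + G(27))*(C(48, 55) + 1083) = (-1900 - 6*27*(1 + 27))*(0 + 1083) = (-1900 - 6*27*28)*1083 = (-1900 - 4536)*1083 = -6436*1083 = -6970188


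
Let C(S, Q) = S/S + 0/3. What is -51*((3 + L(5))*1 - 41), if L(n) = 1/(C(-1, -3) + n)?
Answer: 3859/2 ≈ 1929.5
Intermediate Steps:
C(S, Q) = 1 (C(S, Q) = 1 + 0*(1/3) = 1 + 0 = 1)
L(n) = 1/(1 + n)
-51*((3 + L(5))*1 - 41) = -51*((3 + 1/(1 + 5))*1 - 41) = -51*((3 + 1/6)*1 - 41) = -51*((19/6)*1 - 41) = -51*(19/6 - 41) = -51*(-227/6) = 3859/2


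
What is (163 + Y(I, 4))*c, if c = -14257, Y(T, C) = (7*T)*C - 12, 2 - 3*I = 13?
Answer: -2067265/3 ≈ -6.8909e+5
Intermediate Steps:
I = -11/3 (I = ⅔ - ⅓*13 = ⅔ - 13/3 = -11/3 ≈ -3.6667)
Y(T, C) = -12 + 7*C*T (Y(T, C) = 7*C*T - 12 = -12 + 7*C*T)
(163 + Y(I, 4))*c = (163 + (-12 + 7*4*(-11/3)))*(-14257) = (163 + (-12 - 308/3))*(-14257) = (163 - 344/3)*(-14257) = (145/3)*(-14257) = -2067265/3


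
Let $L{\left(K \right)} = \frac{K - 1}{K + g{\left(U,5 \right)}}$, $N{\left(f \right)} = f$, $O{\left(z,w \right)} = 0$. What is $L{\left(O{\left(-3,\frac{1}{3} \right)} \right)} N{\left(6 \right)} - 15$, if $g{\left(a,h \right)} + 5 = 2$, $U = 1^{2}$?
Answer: $-13$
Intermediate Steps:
$U = 1$
$g{\left(a,h \right)} = -3$ ($g{\left(a,h \right)} = -5 + 2 = -3$)
$L{\left(K \right)} = \frac{-1 + K}{-3 + K}$ ($L{\left(K \right)} = \frac{K - 1}{K - 3} = \frac{-1 + K}{-3 + K}$)
$L{\left(O{\left(-3,\frac{1}{3} \right)} \right)} N{\left(6 \right)} - 15 = \frac{-1 + 0}{-3 + 0} \cdot 6 - 15 = \frac{1}{-3} \left(-1\right) 6 - 15 = \left(- \frac{1}{3}\right) \left(-1\right) 6 - 15 = \frac{1}{3} \cdot 6 - 15 = 2 - 15 = -13$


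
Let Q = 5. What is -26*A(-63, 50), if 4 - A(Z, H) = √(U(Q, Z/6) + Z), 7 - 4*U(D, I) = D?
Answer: -104 + 65*I*√10 ≈ -104.0 + 205.55*I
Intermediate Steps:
U(D, I) = 7/4 - D/4
A(Z, H) = 4 - √(½ + Z) (A(Z, H) = 4 - √((7/4 - ¼*5) + Z) = 4 - √((7/4 - 5/4) + Z) = 4 - √(½ + Z))
-26*A(-63, 50) = -26*(4 - √(2 + 4*(-63))/2) = -26*(4 - √(2 - 252)/2) = -26*(4 - 5*I*√10/2) = -104 + 65*I*√10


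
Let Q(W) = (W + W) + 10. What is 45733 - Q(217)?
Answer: 45289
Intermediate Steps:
Q(W) = 10 + 2*W (Q(W) = 2*W + 10 = 10 + 2*W)
45733 - Q(217) = 45733 - (10 + 2*217) = 45733 - (10 + 434) = 45733 - 1*444 = 45733 - 444 = 45289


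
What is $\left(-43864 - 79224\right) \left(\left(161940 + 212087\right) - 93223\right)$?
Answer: $-34563602752$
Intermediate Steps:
$\left(-43864 - 79224\right) \left(\left(161940 + 212087\right) - 93223\right) = - 123088 \left(374027 - 93223\right) = \left(-123088\right) 280804 = -34563602752$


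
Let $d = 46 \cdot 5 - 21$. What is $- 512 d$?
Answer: $-107008$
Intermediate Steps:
$d = 209$ ($d = 230 - 21 = 209$)
$- 512 d = \left(-512\right) 209 = -107008$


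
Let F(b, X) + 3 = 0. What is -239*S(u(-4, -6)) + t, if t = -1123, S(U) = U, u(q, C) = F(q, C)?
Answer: -406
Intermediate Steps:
F(b, X) = -3 (F(b, X) = -3 + 0 = -3)
u(q, C) = -3
-239*S(u(-4, -6)) + t = -239*(-3) - 1123 = 717 - 1123 = -406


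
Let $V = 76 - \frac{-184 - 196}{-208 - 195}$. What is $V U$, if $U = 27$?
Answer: $\frac{816696}{403} \approx 2026.5$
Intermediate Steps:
$V = \frac{30248}{403}$ ($V = 76 - - \frac{380}{-403} = 76 - \left(-380\right) \left(- \frac{1}{403}\right) = 76 - \frac{380}{403} = \frac{30248}{403} \approx 75.057$)
$V U = \frac{30248}{403} \cdot 27 = \frac{816696}{403}$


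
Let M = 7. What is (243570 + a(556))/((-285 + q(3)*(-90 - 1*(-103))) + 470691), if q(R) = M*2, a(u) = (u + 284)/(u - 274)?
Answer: 5723965/11058818 ≈ 0.51759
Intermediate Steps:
a(u) = (284 + u)/(-274 + u)
q(R) = 14 (q(R) = 7*2 = 14)
(243570 + a(556))/((-285 + q(3)*(-90 - 1*(-103))) + 470691) = (243570 + (284 + 556)/(-274 + 556))/((-285 + 14*(-90 - 1*(-103))) + 470691) = (243570 + 840/282)/((-285 + 14*(-90 + 103)) + 470691) = (243570 + (1/282)*840)/((-285 + 14*13) + 470691) = (243570 + 140/47)/((-285 + 182) + 470691) = 11447930/(47*(-103 + 470691)) = (11447930/47)/470588 = (11447930/47)*(1/470588) = 5723965/11058818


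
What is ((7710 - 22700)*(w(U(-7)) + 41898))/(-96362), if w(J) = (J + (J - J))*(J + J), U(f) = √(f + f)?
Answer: 313815650/48181 ≈ 6513.3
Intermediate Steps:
U(f) = √2*√f (U(f) = √(2*f) = √2*√f)
w(J) = 2*J² (w(J) = (J + 0)*(2*J) = J*(2*J) = 2*J²)
((7710 - 22700)*(w(U(-7)) + 41898))/(-96362) = ((7710 - 22700)*(2*(√2*√(-7))² + 41898))/(-96362) = -14990*(2*(√2*(I*√7))² + 41898)*(-1/96362) = -14990*(2*(I*√14)² + 41898)*(-1/96362) = -14990*(2*(-14) + 41898)*(-1/96362) = -14990*(-28 + 41898)*(-1/96362) = -14990*41870*(-1/96362) = -627631300*(-1/96362) = 313815650/48181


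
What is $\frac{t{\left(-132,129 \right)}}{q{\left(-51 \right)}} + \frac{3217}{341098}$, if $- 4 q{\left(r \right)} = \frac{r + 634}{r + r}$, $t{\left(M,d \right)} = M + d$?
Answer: $- \frac{415628441}{198860134} \approx -2.0901$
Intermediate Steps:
$q{\left(r \right)} = - \frac{634 + r}{8 r}$ ($q{\left(r \right)} = - \frac{\left(r + 634\right) \frac{1}{r + r}}{4} = - \frac{\left(634 + r\right) \frac{1}{2 r}}{4} = - \frac{\frac{1}{2} \frac{1}{r} \left(634 + r\right)}{4} = - \frac{634 + r}{8 r}$)
$\frac{t{\left(-132,129 \right)}}{q{\left(-51 \right)}} + \frac{3217}{341098} = \frac{-132 + 129}{\frac{1}{8} \frac{1}{-51} \left(-634 - -51\right)} + \frac{3217}{341098} = - \frac{3}{\frac{1}{8} \left(- \frac{1}{51}\right) \left(-634 + 51\right)} + 3217 \cdot \frac{1}{341098} = - \frac{3}{\frac{1}{8} \left(- \frac{1}{51}\right) \left(-583\right)} + \frac{3217}{341098} = - \frac{3}{\frac{583}{408}} + \frac{3217}{341098} = \left(-3\right) \frac{408}{583} + \frac{3217}{341098} = - \frac{1224}{583} + \frac{3217}{341098} = - \frac{415628441}{198860134}$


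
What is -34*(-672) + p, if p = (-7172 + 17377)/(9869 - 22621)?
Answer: 291347491/12752 ≈ 22847.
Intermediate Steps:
p = -10205/12752 (p = 10205/(-12752) = 10205*(-1/12752) = -10205/12752 ≈ -0.80027)
-34*(-672) + p = -34*(-672) - 10205/12752 = 22848 - 10205/12752 = 291347491/12752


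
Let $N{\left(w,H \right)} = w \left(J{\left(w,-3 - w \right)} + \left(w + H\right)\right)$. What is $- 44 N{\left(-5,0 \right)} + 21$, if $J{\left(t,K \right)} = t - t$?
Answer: $-1079$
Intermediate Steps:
$J{\left(t,K \right)} = 0$
$N{\left(w,H \right)} = w \left(H + w\right)$ ($N{\left(w,H \right)} = w \left(0 + \left(w + H\right)\right) = w \left(0 + \left(H + w\right)\right) = w \left(H + w\right)$)
$- 44 N{\left(-5,0 \right)} + 21 = - 44 \left(- 5 \left(0 - 5\right)\right) + 21 = - 44 \left(\left(-5\right) \left(-5\right)\right) + 21 = \left(-44\right) 25 + 21 = -1100 + 21 = -1079$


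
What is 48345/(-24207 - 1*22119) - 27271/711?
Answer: -432576547/10979262 ≈ -39.399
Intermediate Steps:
48345/(-24207 - 1*22119) - 27271/711 = 48345/(-24207 - 22119) - 27271*1/711 = 48345/(-46326) - 27271/711 = 48345*(-1/46326) - 27271/711 = -16115/15442 - 27271/711 = -432576547/10979262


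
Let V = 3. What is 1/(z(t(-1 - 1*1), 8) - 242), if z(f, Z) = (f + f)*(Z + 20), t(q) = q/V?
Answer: -3/838 ≈ -0.0035800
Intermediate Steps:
t(q) = q/3
z(f, Z) = 2*f*(20 + Z) (z(f, Z) = (2*f)*(20 + Z) = 2*f*(20 + Z))
1/(z(t(-1 - 1*1), 8) - 242) = 1/(2*((-1 - 1*1)/3)*(20 + 8) - 242) = 1/(2*((-1 - 1)/3)*28 - 242) = 1/(2*((⅓)*(-2))*28 - 242) = 1/(2*(-⅔)*28 - 242) = 1/(-112/3 - 242) = 1/(-838/3) = -3/838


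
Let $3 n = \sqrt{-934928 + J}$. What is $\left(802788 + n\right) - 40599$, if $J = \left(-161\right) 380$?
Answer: $762189 + \frac{2 i \sqrt{249027}}{3} \approx 7.6219 \cdot 10^{5} + 332.68 i$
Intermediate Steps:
$J = -61180$
$n = \frac{2 i \sqrt{249027}}{3}$ ($n = \frac{\sqrt{-934928 - 61180}}{3} = \frac{\sqrt{-996108}}{3} = \frac{2 i \sqrt{249027}}{3} \approx 332.68 i$)
$\left(802788 + n\right) - 40599 = \left(802788 + \frac{2 i \sqrt{249027}}{3}\right) - 40599 = 762189 + \frac{2 i \sqrt{249027}}{3}$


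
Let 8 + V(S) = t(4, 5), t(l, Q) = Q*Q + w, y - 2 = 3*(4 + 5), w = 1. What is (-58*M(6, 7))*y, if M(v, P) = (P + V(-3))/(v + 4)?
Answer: -4205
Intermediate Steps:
y = 29 (y = 2 + 3*(4 + 5) = 2 + 3*9 = 2 + 27 = 29)
t(l, Q) = 1 + Q² (t(l, Q) = Q*Q + 1 = Q² + 1 = 1 + Q²)
V(S) = 18 (V(S) = -8 + (1 + 5²) = -8 + (1 + 25) = -8 + 26 = 18)
M(v, P) = (18 + P)/(4 + v) (M(v, P) = (P + 18)/(v + 4) = (18 + P)/(4 + v))
(-58*M(6, 7))*y = -58*(18 + 7)/(4 + 6)*29 = -58*25/10*29 = -29*25/5*29 = -58*5/2*29 = -145*29 = -4205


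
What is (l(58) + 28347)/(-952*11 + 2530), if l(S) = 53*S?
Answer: -31421/7942 ≈ -3.9563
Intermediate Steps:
(l(58) + 28347)/(-952*11 + 2530) = (53*58 + 28347)/(-952*11 + 2530) = (3074 + 28347)/(-10472 + 2530) = 31421/(-7942) = 31421*(-1/7942) = -31421/7942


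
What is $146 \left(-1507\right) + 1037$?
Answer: $-218985$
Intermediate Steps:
$146 \left(-1507\right) + 1037 = -220022 + 1037 = -218985$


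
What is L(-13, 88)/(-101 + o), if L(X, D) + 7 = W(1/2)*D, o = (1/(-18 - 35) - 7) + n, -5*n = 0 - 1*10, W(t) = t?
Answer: -1961/5619 ≈ -0.34899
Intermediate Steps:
n = 2 (n = -(0 - 1*10)/5 = -(0 - 10)/5 = -1/5*(-10) = 2)
o = -266/53 (o = (1/(-18 - 35) - 7) + 2 = (1/(-53) - 7) + 2 = (-1/53 - 7) + 2 = -372/53 + 2 = -266/53 ≈ -5.0189)
L(X, D) = -7 + D/2
L(-13, 88)/(-101 + o) = (-7 + (1/2)*88)/(-101 - 266/53) = (-7 + 44)/(-5619/53) = 37*(-53/5619) = -1961/5619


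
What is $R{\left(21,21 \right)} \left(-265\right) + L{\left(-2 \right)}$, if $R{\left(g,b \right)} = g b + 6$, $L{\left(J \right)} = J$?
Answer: $-118457$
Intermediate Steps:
$R{\left(g,b \right)} = 6 + b g$ ($R{\left(g,b \right)} = b g + 6 = 6 + b g$)
$R{\left(21,21 \right)} \left(-265\right) + L{\left(-2 \right)} = \left(6 + 21 \cdot 21\right) \left(-265\right) - 2 = \left(6 + 441\right) \left(-265\right) - 2 = 447 \left(-265\right) - 2 = -118455 - 2 = -118457$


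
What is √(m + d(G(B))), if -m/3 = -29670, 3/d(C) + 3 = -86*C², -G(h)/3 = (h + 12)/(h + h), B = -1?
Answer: 2*√5423008142747/15611 ≈ 298.35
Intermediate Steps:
G(h) = -3*(12 + h)/(2*h) (G(h) = -3*(h + 12)/(h + h) = -3*(12 + h)/(2*h))
d(C) = 3/(-3 - 86*C²)
m = 89010 (m = -3*(-29670) = 89010)
√(m + d(G(B))) = √(89010 - 3/(3 + 86*(-3/2 - 18/(-1))²)) = √(89010 - 3/(3 + 86*(-3/2 - 18*(-1))²)) = √(89010 - 3/(3 + 86*(-3/2 + 18)²)) = √(89010 - 3/(3 + 86*(33/2)²)) = √(89010 - 3/(3 + 86*(1089/4))) = √(89010 - 3/(3 + 46827/2)) = √(89010 - 3/46833/2) = √(89010 - 3*2/46833) = √(89010 - 2/15611) = √(1389535108/15611) = 2*√5423008142747/15611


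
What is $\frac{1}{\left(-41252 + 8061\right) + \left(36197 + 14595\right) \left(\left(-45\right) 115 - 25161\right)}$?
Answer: $- \frac{1}{1540859303} \approx -6.4899 \cdot 10^{-10}$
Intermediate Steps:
$\frac{1}{\left(-41252 + 8061\right) + \left(36197 + 14595\right) \left(\left(-45\right) 115 - 25161\right)} = \frac{1}{-33191 + 50792 \left(-5175 - 25161\right)} = \frac{1}{-33191 + 50792 \left(-30336\right)} = \frac{1}{-33191 - 1540826112} = \frac{1}{-1540859303} = - \frac{1}{1540859303}$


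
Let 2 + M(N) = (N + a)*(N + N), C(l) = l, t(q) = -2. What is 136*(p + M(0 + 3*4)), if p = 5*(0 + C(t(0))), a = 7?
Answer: 60384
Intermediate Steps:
M(N) = -2 + 2*N*(7 + N) (M(N) = -2 + (N + 7)*(N + N) = -2 + (7 + N)*(2*N) = -2 + 2*N*(7 + N))
p = -10 (p = 5*(0 - 2) = 5*(-2) = -10)
136*(p + M(0 + 3*4)) = 136*(-10 + (-2 + 2*(0 + 3*4)² + 14*(0 + 3*4))) = 136*(-10 + (-2 + 2*(0 + 12)² + 14*(0 + 12))) = 136*(-10 + (-2 + 2*12² + 14*12)) = 136*(-10 + (-2 + 2*144 + 168)) = 136*(-10 + (-2 + 288 + 168)) = 136*(-10 + 454) = 136*444 = 60384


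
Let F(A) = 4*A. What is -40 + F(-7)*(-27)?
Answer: 716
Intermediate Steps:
-40 + F(-7)*(-27) = -40 + (4*(-7))*(-27) = -40 - 28*(-27) = -40 + 756 = 716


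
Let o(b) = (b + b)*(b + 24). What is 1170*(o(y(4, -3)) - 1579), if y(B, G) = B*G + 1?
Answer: -2182050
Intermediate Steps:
y(B, G) = 1 + B*G
o(b) = 2*b*(24 + b) (o(b) = (2*b)*(24 + b) = 2*b*(24 + b))
1170*(o(y(4, -3)) - 1579) = 1170*(2*(1 + 4*(-3))*(24 + (1 + 4*(-3))) - 1579) = 1170*(2*(1 - 12)*(24 + (1 - 12)) - 1579) = 1170*(2*(-11)*(24 - 11) - 1579) = 1170*(2*(-11)*13 - 1579) = 1170*(-286 - 1579) = 1170*(-1865) = -2182050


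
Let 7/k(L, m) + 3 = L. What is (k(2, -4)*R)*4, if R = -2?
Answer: 56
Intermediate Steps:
k(L, m) = 7/(-3 + L)
(k(2, -4)*R)*4 = ((7/(-3 + 2))*(-2))*4 = ((7/(-1))*(-2))*4 = ((7*(-1))*(-2))*4 = -7*(-2)*4 = 14*4 = 56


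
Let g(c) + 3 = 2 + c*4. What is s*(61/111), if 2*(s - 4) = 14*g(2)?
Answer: 3233/111 ≈ 29.126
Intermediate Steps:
g(c) = -1 + 4*c (g(c) = -3 + (2 + c*4) = -3 + (2 + 4*c) = -1 + 4*c)
s = 53 (s = 4 + (14*(-1 + 4*2))/2 = 4 + (14*(-1 + 8))/2 = 4 + (14*7)/2 = 4 + (½)*98 = 4 + 49 = 53)
s*(61/111) = 53*(61/111) = 3233/111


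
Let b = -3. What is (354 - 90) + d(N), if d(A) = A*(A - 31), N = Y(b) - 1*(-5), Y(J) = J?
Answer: 206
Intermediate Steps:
N = 2 (N = -3 - 1*(-5) = -3 + 5 = 2)
d(A) = A*(-31 + A)
(354 - 90) + d(N) = (354 - 90) + 2*(-31 + 2) = 264 + 2*(-29) = 264 - 58 = 206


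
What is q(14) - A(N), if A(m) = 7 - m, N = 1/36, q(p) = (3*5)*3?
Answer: 1369/36 ≈ 38.028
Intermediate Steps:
q(p) = 45 (q(p) = 15*3 = 45)
N = 1/36 ≈ 0.027778
q(14) - A(N) = 45 - (7 - 1*1/36) = 45 - (7 - 1/36) = 45 - 1*251/36 = 45 - 251/36 = 1369/36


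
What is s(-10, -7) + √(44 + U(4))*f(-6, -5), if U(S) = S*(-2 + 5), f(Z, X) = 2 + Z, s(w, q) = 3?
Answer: 3 - 8*√14 ≈ -26.933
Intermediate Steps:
U(S) = 3*S (U(S) = S*3 = 3*S)
s(-10, -7) + √(44 + U(4))*f(-6, -5) = 3 + √(44 + 3*4)*(2 - 6) = 3 + √(44 + 12)*(-4) = 3 + √56*(-4) = 3 + (2*√14)*(-4) = 3 - 8*√14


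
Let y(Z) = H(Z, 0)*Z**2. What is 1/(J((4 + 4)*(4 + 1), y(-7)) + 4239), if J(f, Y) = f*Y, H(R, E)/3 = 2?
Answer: 1/15999 ≈ 6.2504e-5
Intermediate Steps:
H(R, E) = 6 (H(R, E) = 3*2 = 6)
y(Z) = 6*Z**2
J(f, Y) = Y*f
1/(J((4 + 4)*(4 + 1), y(-7)) + 4239) = 1/((6*(-7)**2)*((4 + 4)*(4 + 1)) + 4239) = 1/((6*49)*(8*5) + 4239) = 1/(294*40 + 4239) = 1/(11760 + 4239) = 1/15999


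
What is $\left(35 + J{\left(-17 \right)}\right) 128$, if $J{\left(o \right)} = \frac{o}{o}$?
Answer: $4608$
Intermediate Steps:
$J{\left(o \right)} = 1$
$\left(35 + J{\left(-17 \right)}\right) 128 = \left(35 + 1\right) 128 = 36 \cdot 128 = 4608$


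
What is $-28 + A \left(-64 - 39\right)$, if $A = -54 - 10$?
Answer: $6564$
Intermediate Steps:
$A = -64$ ($A = -54 - 10 = -64$)
$-28 + A \left(-64 - 39\right) = -28 - 64 \left(-64 - 39\right) = -28 - -6592 = -28 + 6592 = 6564$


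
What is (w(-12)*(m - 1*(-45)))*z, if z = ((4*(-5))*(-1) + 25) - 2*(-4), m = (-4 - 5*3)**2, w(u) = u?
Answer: -258216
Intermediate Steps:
m = 361 (m = (-4 - 15)**2 = (-19)**2 = 361)
z = 53 (z = (-20*(-1) + 25) + 8 = (20 + 25) + 8 = 45 + 8 = 53)
(w(-12)*(m - 1*(-45)))*z = -12*(361 - 1*(-45))*53 = -12*(361 + 45)*53 = -12*406*53 = -4872*53 = -258216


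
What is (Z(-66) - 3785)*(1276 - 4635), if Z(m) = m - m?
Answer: 12713815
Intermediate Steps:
Z(m) = 0
(Z(-66) - 3785)*(1276 - 4635) = (0 - 3785)*(1276 - 4635) = -3785*(-3359) = 12713815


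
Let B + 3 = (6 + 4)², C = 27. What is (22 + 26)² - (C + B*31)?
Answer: -730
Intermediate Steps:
B = 97 (B = -3 + (6 + 4)² = -3 + 10² = -3 + 100 = 97)
(22 + 26)² - (C + B*31) = (22 + 26)² - (27 + 97*31) = 48² - (27 + 3007) = 2304 - 1*3034 = 2304 - 3034 = -730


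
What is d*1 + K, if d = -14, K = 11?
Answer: -3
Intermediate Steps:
d*1 + K = -14*1 + 11 = -14 + 11 = -3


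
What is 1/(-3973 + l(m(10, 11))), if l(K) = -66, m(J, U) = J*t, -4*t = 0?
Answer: -1/4039 ≈ -0.00024759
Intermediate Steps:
t = 0 (t = -1/4*0 = 0)
m(J, U) = 0 (m(J, U) = J*0 = 0)
1/(-3973 + l(m(10, 11))) = 1/(-3973 - 66) = 1/(-4039) = -1/4039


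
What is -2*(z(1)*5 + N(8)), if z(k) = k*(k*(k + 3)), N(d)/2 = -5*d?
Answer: 120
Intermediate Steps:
N(d) = -10*d (N(d) = 2*(-5*d) = -10*d)
z(k) = k**2*(3 + k) (z(k) = k*(k*(3 + k)) = k**2*(3 + k))
-2*(z(1)*5 + N(8)) = -2*((1**2*(3 + 1))*5 - 10*8) = -2*((1*4)*5 - 80) = -2*(4*5 - 80) = -2*(20 - 80) = -2*(-60) = 120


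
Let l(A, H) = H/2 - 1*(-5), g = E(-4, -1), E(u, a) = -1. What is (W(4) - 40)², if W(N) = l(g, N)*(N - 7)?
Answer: 3721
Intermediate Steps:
g = -1
l(A, H) = 5 + H/2 (l(A, H) = H*(½) + 5 = H/2 + 5 = 5 + H/2)
W(N) = (-7 + N)*(5 + N/2) (W(N) = (5 + N/2)*(N - 7) = (5 + N/2)*(-7 + N) = (-7 + N)*(5 + N/2))
(W(4) - 40)² = ((-7 + 4)*(10 + 4)/2 - 40)² = ((½)*(-3)*14 - 40)² = (-21 - 40)² = (-61)² = 3721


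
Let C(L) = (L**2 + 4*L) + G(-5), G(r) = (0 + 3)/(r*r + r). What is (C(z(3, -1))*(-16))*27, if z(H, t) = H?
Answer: -45684/5 ≈ -9136.8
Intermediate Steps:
G(r) = 3/(r + r**2) (G(r) = 3/(r**2 + r) = 3/(r + r**2))
C(L) = 3/20 + L**2 + 4*L (C(L) = (L**2 + 4*L) + 3/(-5*(1 - 5)) = (L**2 + 4*L) + 3*(-1/5)/(-4) = (L**2 + 4*L) + 3*(-1/5)*(-1/4) = (L**2 + 4*L) + 3/20 = 3/20 + L**2 + 4*L)
(C(z(3, -1))*(-16))*27 = ((3/20 + 3**2 + 4*3)*(-16))*27 = ((3/20 + 9 + 12)*(-16))*27 = ((423/20)*(-16))*27 = -1692/5*27 = -45684/5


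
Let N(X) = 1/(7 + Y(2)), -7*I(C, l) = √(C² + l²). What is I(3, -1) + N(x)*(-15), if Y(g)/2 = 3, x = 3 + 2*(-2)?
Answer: -15/13 - √10/7 ≈ -1.6056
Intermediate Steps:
x = -1 (x = 3 - 4 = -1)
I(C, l) = -√(C² + l²)/7
Y(g) = 6 (Y(g) = 2*3 = 6)
N(X) = 1/13 (N(X) = 1/(7 + 6) = 1/13)
I(3, -1) + N(x)*(-15) = -√(3² + (-1)²)/7 + (1/13)*(-15) = -√(9 + 1)/7 - 15/13 = -√10/7 - 15/13 = -15/13 - √10/7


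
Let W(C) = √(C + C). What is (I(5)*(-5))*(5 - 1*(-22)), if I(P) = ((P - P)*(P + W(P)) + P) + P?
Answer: -1350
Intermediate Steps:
W(C) = √2*√C (W(C) = √(2*C) = √2*√C)
I(P) = 2*P (I(P) = ((P - P)*(P + √2*√P) + P) + P = (0*(P + √2*√P) + P) + P = (0 + P) + P = P + P = 2*P)
(I(5)*(-5))*(5 - 1*(-22)) = ((2*5)*(-5))*(5 - 1*(-22)) = (10*(-5))*(5 + 22) = -50*27 = -1350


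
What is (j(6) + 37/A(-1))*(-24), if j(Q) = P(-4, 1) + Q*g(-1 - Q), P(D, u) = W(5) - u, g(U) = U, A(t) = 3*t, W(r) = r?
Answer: 1208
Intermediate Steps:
P(D, u) = 5 - u
j(Q) = 4 + Q*(-1 - Q) (j(Q) = (5 - 1*1) + Q*(-1 - Q) = (5 - 1) + Q*(-1 - Q) = 4 + Q*(-1 - Q))
(j(6) + 37/A(-1))*(-24) = ((4 - 1*6*(1 + 6)) + 37/((3*(-1))))*(-24) = ((4 - 1*6*7) + 37/(-3))*(-24) = ((4 - 42) + 37*(-1/3))*(-24) = (-38 - 37/3)*(-24) = -151/3*(-24) = 1208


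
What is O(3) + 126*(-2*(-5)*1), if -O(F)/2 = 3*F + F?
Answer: 1236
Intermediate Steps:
O(F) = -8*F (O(F) = -2*(3*F + F) = -8*F)
O(3) + 126*(-2*(-5)*1) = -8*3 + 126*(-2*(-5)*1) = -24 + 126*(10*1) = -24 + 126*10 = -24 + 1260 = 1236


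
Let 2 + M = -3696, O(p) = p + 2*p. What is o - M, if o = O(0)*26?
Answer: 3698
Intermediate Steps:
O(p) = 3*p
M = -3698 (M = -2 - 3696 = -3698)
o = 0 (o = (3*0)*26 = 0*26 = 0)
o - M = 0 - 1*(-3698) = 0 + 3698 = 3698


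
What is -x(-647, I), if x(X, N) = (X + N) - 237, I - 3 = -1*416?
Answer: 1297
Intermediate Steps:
I = -413 (I = 3 - 1*416 = 3 - 416 = -413)
x(X, N) = -237 + N + X (x(X, N) = (N + X) - 237 = -237 + N + X)
-x(-647, I) = -(-237 - 413 - 647) = -1*(-1297) = 1297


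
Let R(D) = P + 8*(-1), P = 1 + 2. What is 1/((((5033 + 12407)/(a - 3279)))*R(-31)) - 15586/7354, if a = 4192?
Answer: -682906701/320634400 ≈ -2.1299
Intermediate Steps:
P = 3
R(D) = -5 (R(D) = 3 + 8*(-1) = 3 - 8 = -5)
1/((((5033 + 12407)/(a - 3279)))*R(-31)) - 15586/7354 = 1/(((5033 + 12407)/(4192 - 3279))*(-5)) - 15586/7354 = -1/5/(17440/913) - 15586*1/7354 = -1/5/(17440*(1/913)) - 7793/3677 = -1/5/(17440/913) - 7793/3677 = (913/17440)*(-1/5) - 7793/3677 = -913/87200 - 7793/3677 = -682906701/320634400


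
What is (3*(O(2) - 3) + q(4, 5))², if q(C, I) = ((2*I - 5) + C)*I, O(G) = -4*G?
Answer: 144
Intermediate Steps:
q(C, I) = I*(-5 + C + 2*I) (q(C, I) = ((-5 + 2*I) + C)*I = (-5 + C + 2*I)*I = I*(-5 + C + 2*I))
(3*(O(2) - 3) + q(4, 5))² = (3*(-4*2 - 3) + 5*(-5 + 4 + 2*5))² = (3*(-8 - 3) + 5*(-5 + 4 + 10))² = (3*(-11) + 5*9)² = (-33 + 45)² = 12² = 144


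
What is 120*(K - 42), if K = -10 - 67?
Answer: -14280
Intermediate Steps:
K = -77
120*(K - 42) = 120*(-77 - 42) = 120*(-119) = -14280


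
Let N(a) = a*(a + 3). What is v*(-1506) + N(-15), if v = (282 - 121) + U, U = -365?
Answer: 307404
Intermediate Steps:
N(a) = a*(3 + a)
v = -204 (v = (282 - 121) - 365 = 161 - 365 = -204)
v*(-1506) + N(-15) = -204*(-1506) - 15*(3 - 15) = 307224 - 15*(-12) = 307224 + 180 = 307404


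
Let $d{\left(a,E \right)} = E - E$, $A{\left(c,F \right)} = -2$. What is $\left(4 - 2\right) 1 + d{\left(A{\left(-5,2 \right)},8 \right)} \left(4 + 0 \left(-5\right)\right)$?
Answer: $2$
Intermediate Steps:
$d{\left(a,E \right)} = 0$
$\left(4 - 2\right) 1 + d{\left(A{\left(-5,2 \right)},8 \right)} \left(4 + 0 \left(-5\right)\right) = \left(4 - 2\right) 1 + 0 \left(4 + 0 \left(-5\right)\right) = 2 \cdot 1 + 0 \left(4 + 0\right) = 2 + 0 \cdot 4 = 2 + 0 = 2$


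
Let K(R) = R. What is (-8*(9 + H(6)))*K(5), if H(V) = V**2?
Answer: -1800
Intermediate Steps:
(-8*(9 + H(6)))*K(5) = -8*(9 + 6**2)*5 = -8*(9 + 36)*5 = -8*45*5 = -360*5 = -1800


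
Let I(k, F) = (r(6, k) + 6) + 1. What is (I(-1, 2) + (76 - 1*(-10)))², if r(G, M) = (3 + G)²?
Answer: 30276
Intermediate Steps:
I(k, F) = 88 (I(k, F) = ((3 + 6)² + 6) + 1 = (9² + 6) + 1 = (81 + 6) + 1 = 87 + 1 = 88)
(I(-1, 2) + (76 - 1*(-10)))² = (88 + (76 - 1*(-10)))² = (88 + (76 + 10))² = (88 + 86)² = 174² = 30276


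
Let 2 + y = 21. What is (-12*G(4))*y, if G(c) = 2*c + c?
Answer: -2736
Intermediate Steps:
G(c) = 3*c
y = 19 (y = -2 + 21 = 19)
(-12*G(4))*y = -36*4*19 = -12*12*19 = -144*19 = -2736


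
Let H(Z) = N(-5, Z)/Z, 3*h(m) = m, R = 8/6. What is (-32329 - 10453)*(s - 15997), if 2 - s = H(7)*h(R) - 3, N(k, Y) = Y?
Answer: 6157698824/9 ≈ 6.8419e+8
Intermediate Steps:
R = 4/3 (R = 8*(1/6) = 4/3 ≈ 1.3333)
h(m) = m/3
H(Z) = 1 (H(Z) = Z/Z = 1)
s = 41/9 (s = 2 - (1*((1/3)*(4/3)) - 3) = 2 - (1*(4/9) - 3) = 2 - (4/9 - 3) = 2 - 1*(-23/9) = 2 + 23/9 = 41/9 ≈ 4.5556)
(-32329 - 10453)*(s - 15997) = (-32329 - 10453)*(41/9 - 15997) = -42782*(-143932/9) = 6157698824/9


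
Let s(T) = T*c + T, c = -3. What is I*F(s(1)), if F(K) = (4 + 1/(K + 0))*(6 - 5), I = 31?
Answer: 217/2 ≈ 108.50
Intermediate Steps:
s(T) = -2*T (s(T) = T*(-3) + T = -3*T + T = -2*T)
F(K) = 4 + 1/K (F(K) = (4 + 1/K)*1 = 4 + 1/K)
I*F(s(1)) = 31*(4 + 1/(-2*1)) = 31*(4 + 1/(-2)) = 31*(4 - 1/2) = 31*(7/2) = 217/2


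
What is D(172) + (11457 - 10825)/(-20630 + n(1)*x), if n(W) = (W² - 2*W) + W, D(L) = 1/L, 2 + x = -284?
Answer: -44037/1774180 ≈ -0.024821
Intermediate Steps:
x = -286 (x = -2 - 284 = -286)
n(W) = W² - W
D(172) + (11457 - 10825)/(-20630 + n(1)*x) = 1/172 + (11457 - 10825)/(-20630 + (1*(-1 + 1))*(-286)) = 1/172 + 632/(-20630 + (1*0)*(-286)) = 1/172 + 632/(-20630 + 0*(-286)) = 1/172 + 632/(-20630 + 0) = 1/172 + 632/(-20630) = 1/172 + 632*(-1/20630) = 1/172 - 316/10315 = -44037/1774180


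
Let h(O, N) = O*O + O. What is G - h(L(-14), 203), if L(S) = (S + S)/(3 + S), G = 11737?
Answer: 1419085/121 ≈ 11728.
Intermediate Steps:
L(S) = 2*S/(3 + S) (L(S) = (2*S)/(3 + S) = 2*S/(3 + S))
h(O, N) = O + O**2 (h(O, N) = O**2 + O = O + O**2)
G - h(L(-14), 203) = 11737 - 2*(-14)/(3 - 14)*(1 + 2*(-14)/(3 - 14)) = 11737 - 2*(-14)/(-11)*(1 + 2*(-14)/(-11)) = 11737 - 2*(-14)*(-1/11)*(1 + 2*(-14)*(-1/11)) = 11737 - 28*(1 + 28/11)/11 = 11737 - 28*39/(11*11) = 11737 - 1*1092/121 = 11737 - 1092/121 = 1419085/121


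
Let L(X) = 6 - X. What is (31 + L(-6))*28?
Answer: 1204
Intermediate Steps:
(31 + L(-6))*28 = (31 + (6 - 1*(-6)))*28 = (31 + (6 + 6))*28 = (31 + 12)*28 = 43*28 = 1204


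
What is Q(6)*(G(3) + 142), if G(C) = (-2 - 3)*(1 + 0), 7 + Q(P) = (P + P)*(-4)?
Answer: -7535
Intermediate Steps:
Q(P) = -7 - 8*P (Q(P) = -7 + (P + P)*(-4) = -7 + (2*P)*(-4) = -7 - 8*P)
G(C) = -5 (G(C) = -5*1 = -5)
Q(6)*(G(3) + 142) = (-7 - 8*6)*(-5 + 142) = (-7 - 48)*137 = -55*137 = -7535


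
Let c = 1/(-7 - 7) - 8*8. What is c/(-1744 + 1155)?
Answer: 897/8246 ≈ 0.10878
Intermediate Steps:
c = -897/14 (c = 1/(-14) - 64 = -1/14 - 64 = -897/14 ≈ -64.071)
c/(-1744 + 1155) = -897/(14*(-1744 + 1155)) = -897/14/(-589) = -897/14*(-1/589) = 897/8246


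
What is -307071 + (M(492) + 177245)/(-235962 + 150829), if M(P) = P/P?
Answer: -26142052689/85133 ≈ -3.0707e+5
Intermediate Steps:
M(P) = 1
-307071 + (M(492) + 177245)/(-235962 + 150829) = -307071 + (1 + 177245)/(-235962 + 150829) = -307071 + 177246/(-85133) = -307071 + 177246*(-1/85133) = -307071 - 177246/85133 = -26142052689/85133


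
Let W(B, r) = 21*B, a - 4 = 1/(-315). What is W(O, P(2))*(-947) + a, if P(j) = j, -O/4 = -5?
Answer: -125286841/315 ≈ -3.9774e+5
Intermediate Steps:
O = 20 (O = -4*(-5) = 20)
a = 1259/315 (a = 4 + 1/(-315) = 4 - 1/315 = 1259/315 ≈ 3.9968)
W(O, P(2))*(-947) + a = (21*20)*(-947) + 1259/315 = 420*(-947) + 1259/315 = -397740 + 1259/315 = -125286841/315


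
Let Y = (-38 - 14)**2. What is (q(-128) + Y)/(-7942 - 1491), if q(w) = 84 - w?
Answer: -2916/9433 ≈ -0.30913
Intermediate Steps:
Y = 2704 (Y = (-52)**2 = 2704)
(q(-128) + Y)/(-7942 - 1491) = ((84 - 1*(-128)) + 2704)/(-7942 - 1491) = ((84 + 128) + 2704)/(-9433) = (212 + 2704)*(-1/9433) = 2916*(-1/9433) = -2916/9433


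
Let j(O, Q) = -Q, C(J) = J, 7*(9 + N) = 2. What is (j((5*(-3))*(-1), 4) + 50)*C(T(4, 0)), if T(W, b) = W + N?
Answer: -1518/7 ≈ -216.86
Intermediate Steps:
N = -61/7 (N = -9 + (⅐)*2 = -9 + 2/7 = -61/7 ≈ -8.7143)
T(W, b) = -61/7 + W (T(W, b) = W - 61/7 = -61/7 + W)
(j((5*(-3))*(-1), 4) + 50)*C(T(4, 0)) = (-1*4 + 50)*(-61/7 + 4) = (-4 + 50)*(-33/7) = 46*(-33/7) = -1518/7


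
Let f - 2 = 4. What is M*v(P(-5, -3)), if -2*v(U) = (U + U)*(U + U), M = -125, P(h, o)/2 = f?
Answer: 36000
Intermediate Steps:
f = 6 (f = 2 + 4 = 6)
P(h, o) = 12 (P(h, o) = 2*6 = 12)
v(U) = -2*U² (v(U) = -(U + U)*(U + U)/2 = -2*U*2*U/2 = -2*U²)
M*v(P(-5, -3)) = -(-250)*12² = -(-250)*144 = -125*(-288) = 36000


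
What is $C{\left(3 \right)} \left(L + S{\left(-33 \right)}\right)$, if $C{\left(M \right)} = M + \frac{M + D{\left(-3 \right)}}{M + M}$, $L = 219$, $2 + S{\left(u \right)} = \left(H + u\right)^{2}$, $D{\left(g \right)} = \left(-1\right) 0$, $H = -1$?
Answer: $\frac{9611}{2} \approx 4805.5$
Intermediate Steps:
$D{\left(g \right)} = 0$
$S{\left(u \right)} = -2 + \left(-1 + u\right)^{2}$
$C{\left(M \right)} = \frac{1}{2} + M$ ($C{\left(M \right)} = M + \frac{M + 0}{M + M} = M + \frac{M}{2 M} = M + M \frac{1}{2 M} = M + \frac{1}{2} = \frac{1}{2} + M$)
$C{\left(3 \right)} \left(L + S{\left(-33 \right)}\right) = \left(\frac{1}{2} + 3\right) \left(219 - \left(2 - \left(-1 - 33\right)^{2}\right)\right) = \frac{7 \left(219 - \left(2 - \left(-34\right)^{2}\right)\right)}{2} = \frac{7 \left(219 + \left(-2 + 1156\right)\right)}{2} = \frac{7 \left(219 + 1154\right)}{2} = \frac{7}{2} \cdot 1373 = \frac{9611}{2}$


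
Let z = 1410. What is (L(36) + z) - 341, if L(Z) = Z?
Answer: 1105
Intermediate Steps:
(L(36) + z) - 341 = (36 + 1410) - 341 = 1446 - 341 = 1105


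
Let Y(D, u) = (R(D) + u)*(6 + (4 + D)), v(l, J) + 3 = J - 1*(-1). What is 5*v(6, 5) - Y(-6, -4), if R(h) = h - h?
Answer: 31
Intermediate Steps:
R(h) = 0
v(l, J) = -2 + J (v(l, J) = -3 + (J - 1*(-1)) = -3 + (J + 1) = -3 + (1 + J) = -2 + J)
Y(D, u) = u*(10 + D) (Y(D, u) = (0 + u)*(6 + (4 + D)) = u*(10 + D))
5*v(6, 5) - Y(-6, -4) = 5*(-2 + 5) - (-4)*(10 - 6) = 5*3 - (-4)*4 = 15 - 1*(-16) = 15 + 16 = 31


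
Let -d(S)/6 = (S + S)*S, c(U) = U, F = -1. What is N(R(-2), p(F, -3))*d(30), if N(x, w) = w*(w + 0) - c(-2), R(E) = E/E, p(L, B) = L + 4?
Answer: -118800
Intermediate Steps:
p(L, B) = 4 + L
R(E) = 1
d(S) = -12*S**2 (d(S) = -6*(S + S)*S = -6*2*S*S = -12*S**2)
N(x, w) = 2 + w**2 (N(x, w) = w*(w + 0) - 1*(-2) = w*w + 2 = w**2 + 2 = 2 + w**2)
N(R(-2), p(F, -3))*d(30) = (2 + (4 - 1)**2)*(-12*30**2) = (2 + 3**2)*(-12*900) = (2 + 9)*(-10800) = 11*(-10800) = -118800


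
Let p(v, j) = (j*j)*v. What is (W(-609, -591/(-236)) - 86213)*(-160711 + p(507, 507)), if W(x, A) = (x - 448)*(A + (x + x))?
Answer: 9204537326357923/59 ≈ 1.5601e+14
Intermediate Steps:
W(x, A) = (-448 + x)*(A + 2*x)
p(v, j) = v*j² (p(v, j) = j²*v = v*j²)
(W(-609, -591/(-236)) - 86213)*(-160711 + p(507, 507)) = ((-896*(-609) - (-264768)/(-236) + 2*(-609)² - 591/(-236)*(-609)) - 86213)*(-160711 + 507*507²) = ((545664 - (-264768)*(-1)/236 + 2*370881 - 591*(-1/236)*(-609)) - 86213)*(-160711 + 507*257049) = ((545664 - 448*591/236 + 741762 + (591/236)*(-609)) - 86213)*(-160711 + 130323843) = ((545664 - 66192/59 + 741762 - 359919/236) - 86213)*130163132 = (303207849/236 - 86213)*130163132 = (282861581/236)*130163132 = 9204537326357923/59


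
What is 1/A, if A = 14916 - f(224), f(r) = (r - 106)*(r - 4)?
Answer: -1/11044 ≈ -9.0547e-5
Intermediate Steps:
f(r) = (-106 + r)*(-4 + r)
A = -11044 (A = 14916 - (424 + 224² - 110*224) = 14916 - (424 + 50176 - 24640) = 14916 - 1*25960 = 14916 - 25960 = -11044)
1/A = 1/(-11044) = -1/11044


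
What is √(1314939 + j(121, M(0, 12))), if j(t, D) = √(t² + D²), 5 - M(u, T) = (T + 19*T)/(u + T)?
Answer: √(1314939 + √14866) ≈ 1146.8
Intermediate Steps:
M(u, T) = 5 - 20*T/(T + u) (M(u, T) = 5 - (T + 19*T)/(u + T) = 5 - 20*T/(T + u))
j(t, D) = √(D² + t²)
√(1314939 + j(121, M(0, 12))) = √(1314939 + √((5*(0 - 3*12)/(12 + 0))² + 121²)) = √(1314939 + √((5*(0 - 36)/12)² + 14641)) = √(1314939 + √((5*(1/12)*(-36))² + 14641)) = √(1314939 + √((-15)² + 14641)) = √(1314939 + √(225 + 14641)) = √(1314939 + √14866)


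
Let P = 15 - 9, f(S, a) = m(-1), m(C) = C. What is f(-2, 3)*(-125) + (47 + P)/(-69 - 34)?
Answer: 12822/103 ≈ 124.49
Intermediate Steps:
f(S, a) = -1
P = 6
f(-2, 3)*(-125) + (47 + P)/(-69 - 34) = -1*(-125) + (47 + 6)/(-69 - 34) = 125 + 53/(-103) = 125 + 53*(-1/103) = 125 - 53/103 = 12822/103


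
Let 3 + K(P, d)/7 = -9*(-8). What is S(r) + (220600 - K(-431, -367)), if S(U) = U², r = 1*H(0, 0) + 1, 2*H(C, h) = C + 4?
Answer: 220126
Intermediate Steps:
K(P, d) = 483 (K(P, d) = -21 + 7*(-9*(-8)) = -21 + 7*72 = -21 + 504 = 483)
H(C, h) = 2 + C/2 (H(C, h) = (C + 4)/2 = (4 + C)/2 = 2 + C/2)
r = 3 (r = 1*(2 + (½)*0) + 1 = 1*(2 + 0) + 1 = 1*2 + 1 = 2 + 1 = 3)
S(r) + (220600 - K(-431, -367)) = 3² + (220600 - 1*483) = 9 + (220600 - 483) = 9 + 220117 = 220126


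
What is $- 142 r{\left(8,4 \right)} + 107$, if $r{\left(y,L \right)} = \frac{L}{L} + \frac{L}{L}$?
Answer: $-177$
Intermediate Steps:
$r{\left(y,L \right)} = 2$ ($r{\left(y,L \right)} = 1 + 1 = 2$)
$- 142 r{\left(8,4 \right)} + 107 = \left(-142\right) 2 + 107 = -284 + 107 = -177$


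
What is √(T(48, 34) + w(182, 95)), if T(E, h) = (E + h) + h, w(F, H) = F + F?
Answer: 4*√30 ≈ 21.909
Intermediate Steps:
w(F, H) = 2*F
T(E, h) = E + 2*h
√(T(48, 34) + w(182, 95)) = √((48 + 2*34) + 2*182) = √((48 + 68) + 364) = √(116 + 364) = √480 = 4*√30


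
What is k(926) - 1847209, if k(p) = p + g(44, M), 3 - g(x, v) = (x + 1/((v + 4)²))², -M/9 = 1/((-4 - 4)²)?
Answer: -6879263234222744/3722098081 ≈ -1.8482e+6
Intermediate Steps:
M = -9/64 (M = -9/(-4 - 4)² = -9/((-8)²) = -9/64 ≈ -0.14063)
g(x, v) = 3 - (x + (4 + v)⁻²)² (g(x, v) = 3 - (x + 1/((v + 4)²))² = 3 - (x + 1/((4 + v)²))² = 3 - (x + (4 + v)⁻²)²)
k(p) = -7216822939821/3722098081 + p (k(p) = p + (3 - (1 + 44*(4 - 9/64)²)²/(4 - 9/64)⁴) = p + (3 - (1 + 44*(247/64)²)²/(247/64)⁴) = p + (3 - 1*(1 + 44*(61009/4096))²*16777216/3722098081) = p + (3 - 1*(1 + 671099/1024)²*16777216/3722098081) = p + (3 - 1*(672123/1024)²*16777216/3722098081) = p + (3 - 1*451749327129/1048576*16777216/3722098081) = p + (3 - 7227989234064/3722098081) = p - 7216822939821/3722098081 = -7216822939821/3722098081 + p)
k(926) - 1847209 = (-7216822939821/3722098081 + 926) - 1847209 = -3770160116815/3722098081 - 1847209 = -6879263234222744/3722098081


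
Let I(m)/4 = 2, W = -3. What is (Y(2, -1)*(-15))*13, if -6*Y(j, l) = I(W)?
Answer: 260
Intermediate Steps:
I(m) = 8 (I(m) = 4*2 = 8)
Y(j, l) = -4/3 (Y(j, l) = -1/6*8 = -4/3)
(Y(2, -1)*(-15))*13 = -4/3*(-15)*13 = 20*13 = 260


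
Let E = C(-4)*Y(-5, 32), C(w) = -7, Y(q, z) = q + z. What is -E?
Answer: 189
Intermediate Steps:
E = -189 (E = -7*(-5 + 32) = -7*27 = -189)
-E = -1*(-189) = 189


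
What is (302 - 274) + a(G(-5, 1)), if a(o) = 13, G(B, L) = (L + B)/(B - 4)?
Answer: 41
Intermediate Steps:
G(B, L) = (B + L)/(-4 + B)
(302 - 274) + a(G(-5, 1)) = (302 - 274) + 13 = 28 + 13 = 41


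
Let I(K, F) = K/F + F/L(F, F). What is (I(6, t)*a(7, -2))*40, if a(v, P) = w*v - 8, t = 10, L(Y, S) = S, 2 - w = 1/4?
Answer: 272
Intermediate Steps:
w = 7/4 (w = 2 - 1/4 = 2 - 1*¼ = 2 - ¼ = 7/4 ≈ 1.7500)
a(v, P) = -8 + 7*v/4 (a(v, P) = 7*v/4 - 8 = -8 + 7*v/4)
I(K, F) = 1 + K/F (I(K, F) = K/F + F/F = K/F + 1 = 1 + K/F)
(I(6, t)*a(7, -2))*40 = (((10 + 6)/10)*(-8 + (7/4)*7))*40 = (((⅒)*16)*(-8 + 49/4))*40 = ((8/5)*(17/4))*40 = (34/5)*40 = 272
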